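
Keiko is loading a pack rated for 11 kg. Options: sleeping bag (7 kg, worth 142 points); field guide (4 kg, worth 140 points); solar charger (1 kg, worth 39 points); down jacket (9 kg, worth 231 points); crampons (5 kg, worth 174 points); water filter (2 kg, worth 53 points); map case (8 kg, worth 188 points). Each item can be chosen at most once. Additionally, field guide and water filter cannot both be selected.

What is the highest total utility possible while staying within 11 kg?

Taking field guide + solar charger + crampons: 10 kg used, 353 in utility.
Runner-up field guide + crampons tops out at 314.

353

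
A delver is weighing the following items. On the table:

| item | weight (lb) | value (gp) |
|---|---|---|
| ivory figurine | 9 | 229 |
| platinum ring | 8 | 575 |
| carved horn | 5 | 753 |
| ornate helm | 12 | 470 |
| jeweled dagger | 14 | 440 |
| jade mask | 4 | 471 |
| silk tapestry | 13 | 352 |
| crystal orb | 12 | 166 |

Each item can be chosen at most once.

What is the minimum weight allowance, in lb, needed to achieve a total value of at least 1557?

Need the lightest bundle worth ≥ 1557.
Taking platinum ring + carved horn + jade mask gives 1799 (≥ 1557) for 17 lb.
Any bundle with less than 17 lb falls short of 1557.

17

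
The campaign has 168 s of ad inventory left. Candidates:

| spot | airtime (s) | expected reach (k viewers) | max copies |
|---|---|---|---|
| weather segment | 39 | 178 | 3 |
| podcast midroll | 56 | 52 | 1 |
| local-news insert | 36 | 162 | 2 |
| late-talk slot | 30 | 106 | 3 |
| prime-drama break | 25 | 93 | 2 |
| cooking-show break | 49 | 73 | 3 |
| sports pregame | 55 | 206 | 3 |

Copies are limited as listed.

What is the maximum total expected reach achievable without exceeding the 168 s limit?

720

Greedy by ratio would take 3×weather segment + local-news insert: 153 s used, total 696.
The 36 s tied up in local-news insert is better spent on 2×prime-drama break — total rises to 720 (167 s).
No other feasible combination exceeds 720.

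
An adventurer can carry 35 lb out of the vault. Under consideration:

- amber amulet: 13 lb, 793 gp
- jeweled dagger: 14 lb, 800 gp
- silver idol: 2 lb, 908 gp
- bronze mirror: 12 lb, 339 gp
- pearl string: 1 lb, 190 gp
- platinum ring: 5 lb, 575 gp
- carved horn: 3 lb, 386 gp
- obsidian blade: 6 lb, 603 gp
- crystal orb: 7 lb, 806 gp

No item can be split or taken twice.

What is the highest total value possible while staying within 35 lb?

By value per lb: silver idol 454.00, pearl string 190.00, carved horn 128.67 lead.
The ratio heuristic lands on silver idol + pearl string + platinum ring + carved horn + obsidian blade + crystal orb (3468) but leaves 11 lb idle.
The 3 lb tied up in carved horn is better spent on jeweled dagger — total rises to 3882 (35 lb).

3882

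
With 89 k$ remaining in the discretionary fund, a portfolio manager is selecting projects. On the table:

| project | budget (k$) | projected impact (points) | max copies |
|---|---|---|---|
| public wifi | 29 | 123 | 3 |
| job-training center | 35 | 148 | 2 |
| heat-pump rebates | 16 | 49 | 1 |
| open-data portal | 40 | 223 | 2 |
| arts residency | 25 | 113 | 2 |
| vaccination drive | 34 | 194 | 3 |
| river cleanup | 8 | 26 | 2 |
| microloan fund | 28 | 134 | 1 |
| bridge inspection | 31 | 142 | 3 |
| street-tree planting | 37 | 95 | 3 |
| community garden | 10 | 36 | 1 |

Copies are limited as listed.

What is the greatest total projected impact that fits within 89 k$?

Greedy by ratio would take 2×vaccination drive + river cleanup + community garden: 86 k$ used, total 450.
Dropping 2×vaccination drive and community garden frees 78 k$; slotting in 2×open-data portal (80 k$) lifts the total to 472 at 88 k$.
That's the maximum — no swap from here does better than 472.

472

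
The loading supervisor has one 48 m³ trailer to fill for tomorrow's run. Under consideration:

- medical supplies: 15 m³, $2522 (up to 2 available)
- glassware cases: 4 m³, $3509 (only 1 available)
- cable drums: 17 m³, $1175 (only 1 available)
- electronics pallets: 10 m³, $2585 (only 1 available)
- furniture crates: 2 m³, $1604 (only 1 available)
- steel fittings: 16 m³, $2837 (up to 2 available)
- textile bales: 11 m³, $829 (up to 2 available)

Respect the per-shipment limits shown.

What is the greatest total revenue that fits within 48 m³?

Best packing: glassware cases + electronics pallets + furniture crates + 2×steel fittings — 48 m³, 13372 total.

13372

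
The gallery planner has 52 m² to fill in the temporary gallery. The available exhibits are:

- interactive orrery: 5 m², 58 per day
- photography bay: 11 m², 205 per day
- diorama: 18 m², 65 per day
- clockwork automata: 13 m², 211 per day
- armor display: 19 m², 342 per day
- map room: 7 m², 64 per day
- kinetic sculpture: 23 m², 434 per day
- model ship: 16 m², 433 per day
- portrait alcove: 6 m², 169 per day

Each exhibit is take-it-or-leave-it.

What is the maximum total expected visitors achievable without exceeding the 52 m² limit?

1149

By expected visitors per m²: portrait alcove 28.17, model ship 27.06, kinetic sculpture 18.87, photography bay 18.64 lead.
Taking the top-ratio exhibits first gives interactive orrery + kinetic sculpture + model ship + portrait alcove for 1094 (50 m²).
Replace interactive orrery and kinetic sculpture with photography bay + armor display: the trade gains 55 net, giving 1149 at 52 m².
The closest alternative, map room + kinetic sculpture + model ship + portrait alcove, reaches only 1100.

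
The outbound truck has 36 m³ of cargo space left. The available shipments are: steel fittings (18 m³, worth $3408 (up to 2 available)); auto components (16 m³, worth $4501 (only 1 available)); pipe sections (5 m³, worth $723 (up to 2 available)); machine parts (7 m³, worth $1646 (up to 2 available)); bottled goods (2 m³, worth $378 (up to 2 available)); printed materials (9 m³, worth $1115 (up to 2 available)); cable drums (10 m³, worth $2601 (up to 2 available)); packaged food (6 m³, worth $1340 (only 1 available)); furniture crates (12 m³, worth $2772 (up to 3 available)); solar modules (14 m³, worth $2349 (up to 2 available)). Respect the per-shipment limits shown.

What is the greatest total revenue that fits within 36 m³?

Auto components + 2×cable drums uses 36 of the 36 m³ and totals 9703.
Every other selection either busts 36 m³ or exceeds an availability limit or fails to beat 9703.

9703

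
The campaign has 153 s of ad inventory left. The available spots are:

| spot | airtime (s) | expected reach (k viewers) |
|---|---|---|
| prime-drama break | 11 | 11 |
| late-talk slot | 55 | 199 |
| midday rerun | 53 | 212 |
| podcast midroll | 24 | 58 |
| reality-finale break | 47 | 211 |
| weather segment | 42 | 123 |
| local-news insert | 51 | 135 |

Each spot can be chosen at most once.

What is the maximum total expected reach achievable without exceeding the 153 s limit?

558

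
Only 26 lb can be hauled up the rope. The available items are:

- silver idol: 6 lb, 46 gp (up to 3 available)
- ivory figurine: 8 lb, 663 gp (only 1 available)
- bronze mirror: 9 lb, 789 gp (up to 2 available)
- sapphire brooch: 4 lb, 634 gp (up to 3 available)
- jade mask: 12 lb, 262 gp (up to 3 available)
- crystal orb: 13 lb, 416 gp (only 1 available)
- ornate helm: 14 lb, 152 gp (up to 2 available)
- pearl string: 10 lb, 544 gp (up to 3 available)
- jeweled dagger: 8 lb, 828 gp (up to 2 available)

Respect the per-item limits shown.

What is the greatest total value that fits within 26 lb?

2924

Density check — sapphire brooch 158.50, jeweled dagger 103.50, bronze mirror 87.67, ivory figurine 82.88 are the best per lb.
A density-first pass picks silver idol + 3×sapphire brooch + jeweled dagger — 2776 at 26 lb.
The 10 lb tied up in silver idol and sapphire brooch is better spent on jeweled dagger — total rises to 2924 (24 lb).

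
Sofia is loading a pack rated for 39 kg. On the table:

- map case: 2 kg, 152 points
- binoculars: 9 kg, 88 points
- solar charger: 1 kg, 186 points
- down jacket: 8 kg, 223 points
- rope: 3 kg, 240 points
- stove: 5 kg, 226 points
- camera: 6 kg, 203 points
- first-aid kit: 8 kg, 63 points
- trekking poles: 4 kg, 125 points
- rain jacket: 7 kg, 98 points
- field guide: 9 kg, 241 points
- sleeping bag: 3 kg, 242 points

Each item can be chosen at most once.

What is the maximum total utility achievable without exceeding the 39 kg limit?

1713

Ranking by ratio (utility/kg): solar charger 186.00, sleeping bag 80.67, rope 80.00, map case 76.00.
Greedy by ratio would take map case + solar charger + down jacket + rope + stove + camera + trekking poles + rain jacket + sleeping bag: 39 kg used, total 1695.
Replace trekking poles and rain jacket with field guide: the trade gains 18 net, giving 1713 at 37 kg.
That's the maximum — no swap from here does better than 1713.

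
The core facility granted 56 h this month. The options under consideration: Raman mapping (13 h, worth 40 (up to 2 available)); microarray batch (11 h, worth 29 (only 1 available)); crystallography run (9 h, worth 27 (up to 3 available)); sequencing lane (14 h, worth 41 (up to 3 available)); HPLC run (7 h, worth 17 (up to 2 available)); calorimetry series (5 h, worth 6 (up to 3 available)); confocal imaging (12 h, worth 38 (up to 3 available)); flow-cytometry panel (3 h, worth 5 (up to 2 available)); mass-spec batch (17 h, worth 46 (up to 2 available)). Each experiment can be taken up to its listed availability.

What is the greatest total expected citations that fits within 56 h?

A density-first pass picks Raman mapping + HPLC run + 3×confocal imaging — 171 at 56 h.
Replace HPLC run and 2×confocal imaging with Raman mapping + 2×crystallography run: the trade gains 1 net, giving 172 at 56 h.
That's the maximum — no swap from here does better than 172.

172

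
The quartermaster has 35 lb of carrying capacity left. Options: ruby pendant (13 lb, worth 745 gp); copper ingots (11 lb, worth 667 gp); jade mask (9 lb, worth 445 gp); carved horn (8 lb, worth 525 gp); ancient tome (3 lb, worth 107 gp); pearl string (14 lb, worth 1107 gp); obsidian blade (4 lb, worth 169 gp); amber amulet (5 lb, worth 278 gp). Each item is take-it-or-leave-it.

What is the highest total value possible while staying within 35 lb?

2377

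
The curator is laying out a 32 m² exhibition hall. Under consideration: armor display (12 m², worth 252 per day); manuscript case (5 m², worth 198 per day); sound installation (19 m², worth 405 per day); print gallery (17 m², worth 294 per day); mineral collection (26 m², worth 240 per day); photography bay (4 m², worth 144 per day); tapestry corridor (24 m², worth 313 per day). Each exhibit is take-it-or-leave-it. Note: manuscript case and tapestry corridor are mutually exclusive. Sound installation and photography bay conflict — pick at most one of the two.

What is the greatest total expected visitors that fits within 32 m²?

Best packing: armor display + sound installation — 31 m², 657 total.

657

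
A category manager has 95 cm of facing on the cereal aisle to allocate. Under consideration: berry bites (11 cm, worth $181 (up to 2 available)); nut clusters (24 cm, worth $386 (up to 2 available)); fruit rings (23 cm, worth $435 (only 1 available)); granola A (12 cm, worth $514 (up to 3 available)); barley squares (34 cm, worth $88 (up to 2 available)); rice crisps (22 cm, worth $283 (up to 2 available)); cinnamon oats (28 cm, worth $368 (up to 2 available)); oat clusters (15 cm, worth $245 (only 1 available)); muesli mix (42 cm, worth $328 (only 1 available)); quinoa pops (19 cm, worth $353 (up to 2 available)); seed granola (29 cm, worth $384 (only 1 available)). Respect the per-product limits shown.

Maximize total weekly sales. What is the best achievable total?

2575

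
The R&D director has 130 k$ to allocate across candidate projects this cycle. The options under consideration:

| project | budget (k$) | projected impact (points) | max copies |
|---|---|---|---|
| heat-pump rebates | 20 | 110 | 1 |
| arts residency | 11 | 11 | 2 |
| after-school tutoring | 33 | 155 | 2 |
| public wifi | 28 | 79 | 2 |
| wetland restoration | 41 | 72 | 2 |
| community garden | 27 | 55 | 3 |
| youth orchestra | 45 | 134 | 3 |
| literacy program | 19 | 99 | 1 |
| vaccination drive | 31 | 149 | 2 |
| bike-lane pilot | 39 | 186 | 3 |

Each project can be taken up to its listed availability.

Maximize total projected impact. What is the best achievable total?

631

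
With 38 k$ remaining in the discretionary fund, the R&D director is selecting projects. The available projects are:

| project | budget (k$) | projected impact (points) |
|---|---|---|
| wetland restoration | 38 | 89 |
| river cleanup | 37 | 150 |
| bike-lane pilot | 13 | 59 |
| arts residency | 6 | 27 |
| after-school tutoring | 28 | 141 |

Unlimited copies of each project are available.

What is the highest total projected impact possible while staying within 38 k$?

Ranking by ratio (projected impact/k$): after-school tutoring 5.04, bike-lane pilot 4.54, arts residency 4.50, river cleanup 4.05.
Greedy by ratio would take arts residency + after-school tutoring: 34 k$ used, total 168.
Replace after-school tutoring with 2×bike-lane pilot + arts residency: the trade gains 4 net, giving 172 at 38 k$.
That's the maximum — no swap from here does better than 172.

172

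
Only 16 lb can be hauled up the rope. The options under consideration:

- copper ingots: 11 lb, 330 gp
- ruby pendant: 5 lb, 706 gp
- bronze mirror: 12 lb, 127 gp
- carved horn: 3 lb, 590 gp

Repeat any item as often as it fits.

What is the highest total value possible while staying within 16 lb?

The ratio ordering already packs tightly: 5×carved horn, 15 lb, 2950.
That's the maximum — no swap from here does better than 2950.

2950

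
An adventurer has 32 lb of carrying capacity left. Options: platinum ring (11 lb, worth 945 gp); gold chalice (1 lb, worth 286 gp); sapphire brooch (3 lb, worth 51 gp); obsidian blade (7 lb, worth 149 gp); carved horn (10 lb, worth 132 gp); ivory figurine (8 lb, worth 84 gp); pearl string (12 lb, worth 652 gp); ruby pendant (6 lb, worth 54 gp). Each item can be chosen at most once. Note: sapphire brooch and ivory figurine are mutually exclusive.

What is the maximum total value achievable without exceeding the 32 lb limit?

2032

Best packing: platinum ring + gold chalice + obsidian blade + pearl string — 31 lb, 2032 total.
Runner-up platinum ring + gold chalice + ivory figurine + pearl string tops out at 1967.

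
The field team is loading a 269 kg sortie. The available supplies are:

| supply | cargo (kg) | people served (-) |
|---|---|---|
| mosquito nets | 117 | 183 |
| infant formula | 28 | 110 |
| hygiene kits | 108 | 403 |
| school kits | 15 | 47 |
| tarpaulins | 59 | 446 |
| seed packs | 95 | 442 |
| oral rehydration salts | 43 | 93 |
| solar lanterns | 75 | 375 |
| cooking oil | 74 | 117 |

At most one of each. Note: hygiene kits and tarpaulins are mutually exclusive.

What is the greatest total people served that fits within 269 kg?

1373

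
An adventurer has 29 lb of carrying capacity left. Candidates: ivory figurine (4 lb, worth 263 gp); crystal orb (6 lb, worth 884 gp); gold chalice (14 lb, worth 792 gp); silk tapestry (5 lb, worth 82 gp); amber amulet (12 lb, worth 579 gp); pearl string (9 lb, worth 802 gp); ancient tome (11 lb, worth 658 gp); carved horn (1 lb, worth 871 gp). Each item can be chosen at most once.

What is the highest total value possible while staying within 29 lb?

3215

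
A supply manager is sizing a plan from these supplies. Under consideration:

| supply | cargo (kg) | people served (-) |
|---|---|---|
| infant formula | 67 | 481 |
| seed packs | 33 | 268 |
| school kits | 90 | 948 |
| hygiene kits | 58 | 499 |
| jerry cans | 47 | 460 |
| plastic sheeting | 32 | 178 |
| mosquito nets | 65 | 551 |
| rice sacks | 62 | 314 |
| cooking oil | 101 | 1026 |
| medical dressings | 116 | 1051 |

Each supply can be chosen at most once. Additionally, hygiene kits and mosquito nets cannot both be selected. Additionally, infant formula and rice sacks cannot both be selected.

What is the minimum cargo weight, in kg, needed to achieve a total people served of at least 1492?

Need the lightest bundle worth ≥ 1492.
school kits + mosquito nets: 1499 people served at 155 kg.
Below 155 kg the best achievable stays under 1492.

155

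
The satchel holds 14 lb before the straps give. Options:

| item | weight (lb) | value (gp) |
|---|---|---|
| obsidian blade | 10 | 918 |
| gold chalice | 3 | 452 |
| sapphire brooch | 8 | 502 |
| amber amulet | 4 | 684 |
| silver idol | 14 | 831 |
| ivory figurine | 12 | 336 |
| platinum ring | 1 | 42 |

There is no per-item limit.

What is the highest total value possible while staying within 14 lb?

Greedy by ratio would take 3×amber amulet + 2×platinum ring: 14 lb used, total 2136.
Dropping amber amulet and 2×platinum ring frees 6 lb; slotting in 2×gold chalice (6 lb) lifts the total to 2272 at 14 lb.
That's the maximum — no swap from here does better than 2272.

2272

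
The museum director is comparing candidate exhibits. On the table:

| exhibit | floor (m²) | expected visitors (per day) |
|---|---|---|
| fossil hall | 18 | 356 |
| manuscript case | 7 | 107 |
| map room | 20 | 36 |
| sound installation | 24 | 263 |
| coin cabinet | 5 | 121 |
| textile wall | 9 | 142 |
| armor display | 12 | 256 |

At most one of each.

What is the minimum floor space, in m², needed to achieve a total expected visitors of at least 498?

26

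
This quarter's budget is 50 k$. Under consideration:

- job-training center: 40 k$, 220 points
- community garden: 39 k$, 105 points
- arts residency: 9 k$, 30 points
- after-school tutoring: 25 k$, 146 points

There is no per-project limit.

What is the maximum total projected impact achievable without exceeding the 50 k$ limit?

292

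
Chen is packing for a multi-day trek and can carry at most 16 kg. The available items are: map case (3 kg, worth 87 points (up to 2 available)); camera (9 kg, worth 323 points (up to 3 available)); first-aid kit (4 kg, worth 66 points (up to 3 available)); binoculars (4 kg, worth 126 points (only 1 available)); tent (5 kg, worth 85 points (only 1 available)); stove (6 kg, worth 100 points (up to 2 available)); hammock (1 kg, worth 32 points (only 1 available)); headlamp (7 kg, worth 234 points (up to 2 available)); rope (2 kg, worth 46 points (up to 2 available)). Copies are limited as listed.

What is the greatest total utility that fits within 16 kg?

557

Best packing: camera + headlamp — 16 kg, 557 total.
No other feasible combination exceeds 557.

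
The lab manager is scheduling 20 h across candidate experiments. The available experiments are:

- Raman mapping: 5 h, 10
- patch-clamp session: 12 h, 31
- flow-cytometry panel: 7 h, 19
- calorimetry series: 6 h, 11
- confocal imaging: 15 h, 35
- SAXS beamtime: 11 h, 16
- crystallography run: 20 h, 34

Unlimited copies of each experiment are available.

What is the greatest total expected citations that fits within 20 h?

50

Filling by ratio: Raman mapping + 2×flow-cytometry panel for 48, with 1 h left unused.
The 12 h tied up in Raman mapping and flow-cytometry panel is better spent on patch-clamp session — total rises to 50 (19 h).
Nothing else within 20 h beats 50.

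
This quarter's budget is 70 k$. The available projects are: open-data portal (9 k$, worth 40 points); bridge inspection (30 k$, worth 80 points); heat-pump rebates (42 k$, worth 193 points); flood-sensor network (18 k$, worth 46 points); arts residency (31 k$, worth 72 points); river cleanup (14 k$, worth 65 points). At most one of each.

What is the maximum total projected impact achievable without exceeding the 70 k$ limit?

298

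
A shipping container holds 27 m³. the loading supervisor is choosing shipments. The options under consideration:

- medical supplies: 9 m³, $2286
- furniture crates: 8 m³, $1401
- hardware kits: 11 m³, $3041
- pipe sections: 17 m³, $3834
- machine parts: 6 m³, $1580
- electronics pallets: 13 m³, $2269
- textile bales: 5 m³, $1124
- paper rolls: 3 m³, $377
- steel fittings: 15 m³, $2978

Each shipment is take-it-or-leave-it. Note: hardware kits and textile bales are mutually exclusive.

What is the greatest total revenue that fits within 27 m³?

6907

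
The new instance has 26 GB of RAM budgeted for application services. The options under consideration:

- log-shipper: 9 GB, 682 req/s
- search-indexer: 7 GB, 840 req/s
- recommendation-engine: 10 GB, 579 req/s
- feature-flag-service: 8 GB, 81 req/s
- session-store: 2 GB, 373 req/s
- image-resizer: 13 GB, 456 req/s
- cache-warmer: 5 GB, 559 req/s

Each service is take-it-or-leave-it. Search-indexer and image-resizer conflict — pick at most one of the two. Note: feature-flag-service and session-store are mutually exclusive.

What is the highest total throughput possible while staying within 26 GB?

Density check — session-store 186.50, search-indexer 120.00, cache-warmer 111.80, log-shipper 75.78 are the best per GB.
Taking log-shipper + search-indexer + session-store + cache-warmer: 23 GB used, 2454 in throughput.
Runner-up search-indexer + recommendation-engine + session-store + cache-warmer tops out at 2351.

2454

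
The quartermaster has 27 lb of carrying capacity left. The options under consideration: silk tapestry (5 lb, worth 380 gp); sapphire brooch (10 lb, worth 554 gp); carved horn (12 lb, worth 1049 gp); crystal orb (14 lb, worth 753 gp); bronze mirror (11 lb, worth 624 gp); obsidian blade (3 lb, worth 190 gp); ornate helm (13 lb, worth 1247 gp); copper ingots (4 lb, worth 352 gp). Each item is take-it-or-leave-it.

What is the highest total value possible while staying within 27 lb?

2296

Filling by ratio: silk tapestry + obsidian blade + ornate helm + copper ingots for 2169, with 2 lb left unused.
The 12 lb tied up in silk tapestry and obsidian blade and copper ingots is better spent on carved horn — total rises to 2296 (25 lb).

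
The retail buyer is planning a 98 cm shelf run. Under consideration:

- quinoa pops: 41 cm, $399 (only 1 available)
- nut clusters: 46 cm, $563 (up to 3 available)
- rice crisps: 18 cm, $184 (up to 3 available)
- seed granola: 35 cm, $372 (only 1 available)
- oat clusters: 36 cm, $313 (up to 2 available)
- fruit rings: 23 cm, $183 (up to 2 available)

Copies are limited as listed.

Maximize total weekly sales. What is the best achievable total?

1126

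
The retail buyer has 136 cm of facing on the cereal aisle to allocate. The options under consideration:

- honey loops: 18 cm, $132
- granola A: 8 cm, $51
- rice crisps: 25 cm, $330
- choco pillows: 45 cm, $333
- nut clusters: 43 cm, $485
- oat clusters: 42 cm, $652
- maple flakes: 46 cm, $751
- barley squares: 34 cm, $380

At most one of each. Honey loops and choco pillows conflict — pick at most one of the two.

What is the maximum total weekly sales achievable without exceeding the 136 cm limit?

Greedy by ratio would take honey loops + rice crisps + oat clusters + maple flakes: 131 cm used, total 1865.
The 43 cm tied up in honey loops and rice crisps is better spent on nut clusters — total rises to 1888 (131 cm).

1888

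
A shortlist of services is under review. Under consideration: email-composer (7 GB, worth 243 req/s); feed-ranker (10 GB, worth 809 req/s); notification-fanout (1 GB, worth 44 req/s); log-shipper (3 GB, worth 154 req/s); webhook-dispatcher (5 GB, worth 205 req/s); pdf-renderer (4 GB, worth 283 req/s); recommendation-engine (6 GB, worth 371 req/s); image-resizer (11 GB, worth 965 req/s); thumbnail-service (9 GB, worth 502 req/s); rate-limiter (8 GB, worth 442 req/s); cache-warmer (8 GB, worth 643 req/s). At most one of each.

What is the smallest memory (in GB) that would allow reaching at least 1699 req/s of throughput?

21

Need the lightest bundle worth ≥ 1699.
feed-ranker + image-resizer reaches 1774 using 21 GB.
Any bundle with less than 21 GB falls short of 1699.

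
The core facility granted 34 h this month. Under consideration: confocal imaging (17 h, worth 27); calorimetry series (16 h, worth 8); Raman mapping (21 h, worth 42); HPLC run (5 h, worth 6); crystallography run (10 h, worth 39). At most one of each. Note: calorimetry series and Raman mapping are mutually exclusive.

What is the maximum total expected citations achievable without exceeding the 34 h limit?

81

Taking Raman mapping + crystallography run: 31 h used, 81 in expected citations.
The closest alternative, confocal imaging + HPLC run + crystallography run, reaches only 72.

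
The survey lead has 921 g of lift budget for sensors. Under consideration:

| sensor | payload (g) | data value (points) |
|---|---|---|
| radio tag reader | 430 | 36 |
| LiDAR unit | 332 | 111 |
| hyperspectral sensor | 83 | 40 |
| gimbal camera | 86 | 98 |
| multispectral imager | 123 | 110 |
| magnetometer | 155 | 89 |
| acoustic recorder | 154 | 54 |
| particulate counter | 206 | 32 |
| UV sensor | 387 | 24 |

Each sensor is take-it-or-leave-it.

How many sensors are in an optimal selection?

5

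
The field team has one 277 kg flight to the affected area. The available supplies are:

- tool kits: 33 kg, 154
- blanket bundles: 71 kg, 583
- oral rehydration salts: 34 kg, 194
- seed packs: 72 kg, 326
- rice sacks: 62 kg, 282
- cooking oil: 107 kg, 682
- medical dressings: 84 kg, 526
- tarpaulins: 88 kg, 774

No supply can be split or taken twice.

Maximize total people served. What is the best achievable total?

2077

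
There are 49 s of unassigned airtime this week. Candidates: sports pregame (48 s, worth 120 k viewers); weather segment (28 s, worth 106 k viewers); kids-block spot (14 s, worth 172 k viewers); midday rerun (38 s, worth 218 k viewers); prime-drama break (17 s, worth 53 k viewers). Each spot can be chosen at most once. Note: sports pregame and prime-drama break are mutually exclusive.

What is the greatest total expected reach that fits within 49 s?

278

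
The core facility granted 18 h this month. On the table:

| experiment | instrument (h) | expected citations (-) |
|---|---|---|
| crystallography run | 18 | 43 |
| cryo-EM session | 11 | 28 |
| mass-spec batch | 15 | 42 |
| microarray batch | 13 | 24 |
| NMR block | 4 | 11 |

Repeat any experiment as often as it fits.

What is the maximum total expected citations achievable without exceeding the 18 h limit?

44

Taking the top-ratio experiments first gives mass-spec batch for 42 (15 h).
The 15 h tied up in mass-spec batch is better spent on 4×NMR block — total rises to 44 (16 h).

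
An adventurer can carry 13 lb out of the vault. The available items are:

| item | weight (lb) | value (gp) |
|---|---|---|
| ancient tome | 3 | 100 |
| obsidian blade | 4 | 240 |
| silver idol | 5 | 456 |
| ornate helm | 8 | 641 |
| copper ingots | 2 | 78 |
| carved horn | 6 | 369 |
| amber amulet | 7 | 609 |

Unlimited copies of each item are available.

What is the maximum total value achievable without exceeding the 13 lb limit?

The ratio heuristic lands on 2×silver idol + copper ingots (990) but leaves 1 lb idle.
The 7 lb tied up in silver idol and copper ingots is better spent on ornate helm — total rises to 1097 (13 lb).
That's the maximum — no swap from here does better than 1097.

1097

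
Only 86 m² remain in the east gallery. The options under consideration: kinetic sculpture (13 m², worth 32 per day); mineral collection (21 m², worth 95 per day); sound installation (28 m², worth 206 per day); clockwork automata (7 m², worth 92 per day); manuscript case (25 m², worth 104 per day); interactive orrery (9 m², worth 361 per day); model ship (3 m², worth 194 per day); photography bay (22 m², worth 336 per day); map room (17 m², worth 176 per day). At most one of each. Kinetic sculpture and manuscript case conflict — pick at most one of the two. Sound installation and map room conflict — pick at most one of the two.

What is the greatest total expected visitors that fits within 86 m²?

Clockwork automata + manuscript case + interactive orrery + model ship + photography bay + map room uses 83 of the 86 m² and totals 1263.
Next best is mineral collection + clockwork automata + interactive orrery + model ship + photography bay + map room at 1254 (79 m²) — short by 9.

1263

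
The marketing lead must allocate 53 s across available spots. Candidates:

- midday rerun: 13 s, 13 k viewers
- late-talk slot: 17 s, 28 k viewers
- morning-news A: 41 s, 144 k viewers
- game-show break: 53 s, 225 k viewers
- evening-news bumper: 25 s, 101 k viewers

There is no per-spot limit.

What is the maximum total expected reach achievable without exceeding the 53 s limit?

225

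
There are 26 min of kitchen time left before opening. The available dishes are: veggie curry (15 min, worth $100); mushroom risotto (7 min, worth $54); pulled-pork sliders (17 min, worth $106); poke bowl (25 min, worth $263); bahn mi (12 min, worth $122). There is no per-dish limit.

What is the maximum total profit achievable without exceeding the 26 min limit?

263

Density check — poke bowl 10.52, bahn mi 10.17, mushroom risotto 7.71 are the best per min.
Taking poke bowl: 25 min used, 263 in profit.
The spare 1 min is too small for any remaining dish, and no exchange beats 263.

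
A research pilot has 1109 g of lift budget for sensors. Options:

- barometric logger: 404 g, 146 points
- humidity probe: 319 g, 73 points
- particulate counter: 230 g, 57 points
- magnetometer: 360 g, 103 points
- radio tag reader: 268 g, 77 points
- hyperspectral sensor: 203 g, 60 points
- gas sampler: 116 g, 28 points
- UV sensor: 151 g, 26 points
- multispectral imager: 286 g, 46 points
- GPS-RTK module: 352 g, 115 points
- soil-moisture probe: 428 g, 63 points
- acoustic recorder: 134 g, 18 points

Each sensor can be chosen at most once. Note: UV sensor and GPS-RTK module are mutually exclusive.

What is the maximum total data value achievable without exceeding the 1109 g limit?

349

Ranking by ratio (data value/g): barometric logger 0.36, GPS-RTK module 0.33, hyperspectral sensor 0.30.
Barometric logger + hyperspectral sensor + gas sampler + GPS-RTK module uses 1075 of the 1109 g and totals 349.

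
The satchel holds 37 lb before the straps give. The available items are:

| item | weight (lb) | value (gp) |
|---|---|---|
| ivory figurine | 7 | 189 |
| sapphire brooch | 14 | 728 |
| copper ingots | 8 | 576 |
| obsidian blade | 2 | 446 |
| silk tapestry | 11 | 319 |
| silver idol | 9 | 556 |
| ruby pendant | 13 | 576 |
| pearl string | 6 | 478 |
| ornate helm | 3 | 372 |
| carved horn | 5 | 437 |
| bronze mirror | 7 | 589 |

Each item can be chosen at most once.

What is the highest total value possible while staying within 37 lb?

Density check — obsidian blade 223.00, ornate helm 124.00, carved horn 87.40, bronze mirror 84.14 are the best per lb.
Filling by ratio: copper ingots + obsidian blade + pearl string + ornate helm + carved horn + bronze mirror for 2898, with 6 lb left unused.
Replace ornate helm with silver idol: the trade gains 184 net, giving 3082 at 37 lb.

3082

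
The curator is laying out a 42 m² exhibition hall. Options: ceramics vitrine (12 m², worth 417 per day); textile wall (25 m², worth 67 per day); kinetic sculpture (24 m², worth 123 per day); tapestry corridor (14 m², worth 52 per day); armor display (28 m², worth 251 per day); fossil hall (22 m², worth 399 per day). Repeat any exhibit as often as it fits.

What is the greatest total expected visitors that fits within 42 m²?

3×ceramics vitrine uses 36 of the 42 m² and totals 1251.
That's the maximum — no swap from here does better than 1251.

1251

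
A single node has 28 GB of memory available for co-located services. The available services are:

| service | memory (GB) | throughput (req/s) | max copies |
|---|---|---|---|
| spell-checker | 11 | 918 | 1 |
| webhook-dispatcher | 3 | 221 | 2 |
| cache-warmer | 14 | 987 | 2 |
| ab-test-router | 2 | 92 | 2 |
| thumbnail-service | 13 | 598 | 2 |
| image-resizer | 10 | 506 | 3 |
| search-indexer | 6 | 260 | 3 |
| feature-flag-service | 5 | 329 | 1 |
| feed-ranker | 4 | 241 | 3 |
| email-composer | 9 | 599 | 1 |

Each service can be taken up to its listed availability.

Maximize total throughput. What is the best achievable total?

Density check — spell-checker 83.45, webhook-dispatcher 73.67, cache-warmer 70.50, email-composer 66.56 are the best per GB.
Taking the top-ratio services first gives spell-checker + 2×webhook-dispatcher + ab-test-router + email-composer for 2051 (28 GB).
Dropping webhook-dispatcher and ab-test-router and email-composer frees 14 GB; slotting in cache-warmer (14 GB) lifts the total to 2126 at 28 GB.
That's the maximum — no swap from here does better than 2126.

2126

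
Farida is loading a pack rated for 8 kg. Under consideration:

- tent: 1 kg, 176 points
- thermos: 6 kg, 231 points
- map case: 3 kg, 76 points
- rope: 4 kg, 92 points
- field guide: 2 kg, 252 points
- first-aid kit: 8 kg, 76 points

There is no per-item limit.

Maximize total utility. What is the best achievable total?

Best packing: 8×tent — 8 kg, 1408 total.

1408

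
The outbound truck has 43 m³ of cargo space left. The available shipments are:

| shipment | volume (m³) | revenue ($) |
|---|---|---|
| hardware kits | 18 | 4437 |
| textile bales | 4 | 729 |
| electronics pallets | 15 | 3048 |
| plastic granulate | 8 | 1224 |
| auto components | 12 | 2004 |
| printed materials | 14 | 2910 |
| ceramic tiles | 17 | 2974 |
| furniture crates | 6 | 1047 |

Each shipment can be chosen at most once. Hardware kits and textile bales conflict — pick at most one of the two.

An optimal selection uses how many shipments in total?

The maximum revenue within 43 m³ is 8709.
For example hardware kits + electronics pallets + plastic granulate achieves it, using 41 m³.
Any selection reaching 8709 contains exactly 3 shipments.

3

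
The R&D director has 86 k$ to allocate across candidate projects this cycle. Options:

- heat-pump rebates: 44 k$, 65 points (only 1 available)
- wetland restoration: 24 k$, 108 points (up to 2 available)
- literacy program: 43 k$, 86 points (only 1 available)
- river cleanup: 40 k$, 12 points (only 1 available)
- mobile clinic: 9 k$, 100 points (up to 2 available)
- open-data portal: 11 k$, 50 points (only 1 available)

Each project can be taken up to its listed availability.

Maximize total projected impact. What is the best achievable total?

466

Best packing: 2×wetland restoration + 2×mobile clinic + open-data portal — 77 k$, 466 total.
That's the maximum — no swap from here does better than 466.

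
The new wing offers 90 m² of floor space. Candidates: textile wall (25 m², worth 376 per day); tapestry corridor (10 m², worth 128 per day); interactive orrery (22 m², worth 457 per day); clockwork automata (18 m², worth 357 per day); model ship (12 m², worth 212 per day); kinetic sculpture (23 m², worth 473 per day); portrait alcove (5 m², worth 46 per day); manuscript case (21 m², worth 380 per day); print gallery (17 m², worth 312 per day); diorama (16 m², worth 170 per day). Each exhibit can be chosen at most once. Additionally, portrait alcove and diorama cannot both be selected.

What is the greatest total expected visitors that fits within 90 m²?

Ranking by ratio (expected visitors/m²): interactive orrery 20.77, kinetic sculpture 20.57, clockwork automata 19.83, print gallery 18.35.
The ratio ordering already packs tightly: tapestry corridor + interactive orrery + clockwork automata + kinetic sculpture + print gallery, 90 m², 1727.

1727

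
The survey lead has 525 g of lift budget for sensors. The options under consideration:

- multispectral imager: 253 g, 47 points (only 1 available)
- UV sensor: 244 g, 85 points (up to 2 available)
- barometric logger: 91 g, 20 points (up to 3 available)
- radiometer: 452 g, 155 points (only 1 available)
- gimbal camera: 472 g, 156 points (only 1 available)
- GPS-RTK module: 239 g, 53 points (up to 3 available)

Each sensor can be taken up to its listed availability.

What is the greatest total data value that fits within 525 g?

2×UV sensor uses 488 of the 525 g and totals 170.
Every other selection either busts 525 g or exceeds an availability limit or fails to beat 170.

170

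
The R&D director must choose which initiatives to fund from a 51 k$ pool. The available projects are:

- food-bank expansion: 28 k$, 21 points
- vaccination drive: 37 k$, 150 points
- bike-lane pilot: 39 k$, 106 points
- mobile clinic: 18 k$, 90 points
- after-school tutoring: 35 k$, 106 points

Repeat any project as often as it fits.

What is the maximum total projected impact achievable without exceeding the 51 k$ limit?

By projected impact per k$: mobile clinic 5.00, vaccination drive 4.05, after-school tutoring 3.03 lead.
The ratio ordering already packs tightly: 2×mobile clinic, 36 k$, 180.

180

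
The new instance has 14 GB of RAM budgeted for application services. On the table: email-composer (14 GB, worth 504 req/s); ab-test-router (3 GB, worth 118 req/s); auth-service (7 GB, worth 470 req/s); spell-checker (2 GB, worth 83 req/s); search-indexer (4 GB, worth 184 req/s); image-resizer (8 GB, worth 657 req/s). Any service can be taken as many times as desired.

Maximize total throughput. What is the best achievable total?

940

Density check — image-resizer 82.12, auth-service 67.14, search-indexer 46.00, spell-checker 41.50 are the best per GB.
A density-first pass picks spell-checker + search-indexer + image-resizer — 924 at 14 GB.
Dropping spell-checker and search-indexer and image-resizer frees 14 GB; slotting in 2×auth-service (14 GB) lifts the total to 940 at 14 GB.
No other feasible combination exceeds 940.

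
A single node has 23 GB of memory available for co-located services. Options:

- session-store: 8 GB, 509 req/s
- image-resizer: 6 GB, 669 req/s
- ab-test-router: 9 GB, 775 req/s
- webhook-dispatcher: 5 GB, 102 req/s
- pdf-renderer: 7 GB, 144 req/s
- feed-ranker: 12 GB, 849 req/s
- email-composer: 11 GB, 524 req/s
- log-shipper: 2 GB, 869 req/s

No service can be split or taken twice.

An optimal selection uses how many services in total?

3

The maximum throughput within 23 GB is 2493.
For example ab-test-router + feed-ranker + log-shipper achieves it, using 23 GB.
Every optimal selection uses 3 services.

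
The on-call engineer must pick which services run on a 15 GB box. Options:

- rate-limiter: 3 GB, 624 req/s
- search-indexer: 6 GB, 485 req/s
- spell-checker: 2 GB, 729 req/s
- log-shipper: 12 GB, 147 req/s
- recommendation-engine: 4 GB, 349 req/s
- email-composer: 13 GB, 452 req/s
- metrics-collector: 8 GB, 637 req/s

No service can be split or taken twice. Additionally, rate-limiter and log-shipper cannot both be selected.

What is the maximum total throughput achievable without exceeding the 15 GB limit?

2187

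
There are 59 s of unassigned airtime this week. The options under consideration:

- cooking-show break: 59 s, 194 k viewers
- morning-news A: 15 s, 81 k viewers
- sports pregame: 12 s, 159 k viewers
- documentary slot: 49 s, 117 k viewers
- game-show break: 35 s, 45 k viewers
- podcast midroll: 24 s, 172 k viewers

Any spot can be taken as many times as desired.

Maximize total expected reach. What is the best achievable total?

Taking 4×sports pregame: 48 s used, 636 in expected reach.
Every other selection either busts 59 s or fails to beat 636.

636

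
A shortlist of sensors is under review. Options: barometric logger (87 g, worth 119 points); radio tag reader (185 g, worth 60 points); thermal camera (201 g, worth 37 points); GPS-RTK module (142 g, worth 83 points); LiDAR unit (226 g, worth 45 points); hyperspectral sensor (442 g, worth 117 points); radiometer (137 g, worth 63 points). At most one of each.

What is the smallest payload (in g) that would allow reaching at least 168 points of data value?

Need the lightest bundle worth ≥ 168.
barometric logger + radiometer: 182 data value at 224 g.
Below 224 g the best achievable stays under 168.

224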